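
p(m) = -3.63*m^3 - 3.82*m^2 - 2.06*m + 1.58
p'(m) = -10.89*m^2 - 7.64*m - 2.06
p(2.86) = -120.48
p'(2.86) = -112.99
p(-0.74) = 2.48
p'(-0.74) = -2.37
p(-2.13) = 23.72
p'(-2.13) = -35.19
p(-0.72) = 2.44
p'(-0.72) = -2.20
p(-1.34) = 6.22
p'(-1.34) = -11.38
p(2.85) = -119.35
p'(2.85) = -112.29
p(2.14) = -55.90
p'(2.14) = -68.28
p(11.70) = -6359.30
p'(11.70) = -1582.18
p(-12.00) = 5748.86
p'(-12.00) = -1478.54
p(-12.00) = 5748.86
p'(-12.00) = -1478.54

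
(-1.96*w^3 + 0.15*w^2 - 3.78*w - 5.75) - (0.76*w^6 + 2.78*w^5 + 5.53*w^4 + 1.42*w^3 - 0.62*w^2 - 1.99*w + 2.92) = -0.76*w^6 - 2.78*w^5 - 5.53*w^4 - 3.38*w^3 + 0.77*w^2 - 1.79*w - 8.67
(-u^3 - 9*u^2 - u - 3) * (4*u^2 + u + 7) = -4*u^5 - 37*u^4 - 20*u^3 - 76*u^2 - 10*u - 21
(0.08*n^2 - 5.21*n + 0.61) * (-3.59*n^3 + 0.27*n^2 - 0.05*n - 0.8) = -0.2872*n^5 + 18.7255*n^4 - 3.6006*n^3 + 0.3612*n^2 + 4.1375*n - 0.488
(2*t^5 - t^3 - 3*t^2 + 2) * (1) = 2*t^5 - t^3 - 3*t^2 + 2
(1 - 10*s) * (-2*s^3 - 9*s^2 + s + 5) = 20*s^4 + 88*s^3 - 19*s^2 - 49*s + 5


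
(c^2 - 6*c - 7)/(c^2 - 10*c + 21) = (c + 1)/(c - 3)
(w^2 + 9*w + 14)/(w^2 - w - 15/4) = 4*(w^2 + 9*w + 14)/(4*w^2 - 4*w - 15)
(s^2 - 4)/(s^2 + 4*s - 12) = (s + 2)/(s + 6)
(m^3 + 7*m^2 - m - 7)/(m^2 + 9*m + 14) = (m^2 - 1)/(m + 2)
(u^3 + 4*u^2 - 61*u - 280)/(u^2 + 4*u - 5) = (u^2 - u - 56)/(u - 1)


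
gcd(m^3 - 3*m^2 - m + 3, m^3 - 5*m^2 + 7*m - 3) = m^2 - 4*m + 3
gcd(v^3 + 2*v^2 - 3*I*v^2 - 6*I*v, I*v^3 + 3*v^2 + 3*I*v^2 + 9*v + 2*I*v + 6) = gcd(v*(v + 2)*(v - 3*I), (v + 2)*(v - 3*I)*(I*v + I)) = v^2 + v*(2 - 3*I) - 6*I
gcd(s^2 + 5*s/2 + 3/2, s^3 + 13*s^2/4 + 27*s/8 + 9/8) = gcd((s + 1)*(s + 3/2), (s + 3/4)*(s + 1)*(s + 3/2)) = s^2 + 5*s/2 + 3/2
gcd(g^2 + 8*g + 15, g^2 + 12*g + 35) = g + 5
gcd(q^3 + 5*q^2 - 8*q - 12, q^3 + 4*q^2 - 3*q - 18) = q - 2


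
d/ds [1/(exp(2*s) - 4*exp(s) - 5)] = 2*(2 - exp(s))*exp(s)/(-exp(2*s) + 4*exp(s) + 5)^2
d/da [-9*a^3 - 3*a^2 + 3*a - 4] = -27*a^2 - 6*a + 3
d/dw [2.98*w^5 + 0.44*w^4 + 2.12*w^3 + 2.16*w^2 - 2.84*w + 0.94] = 14.9*w^4 + 1.76*w^3 + 6.36*w^2 + 4.32*w - 2.84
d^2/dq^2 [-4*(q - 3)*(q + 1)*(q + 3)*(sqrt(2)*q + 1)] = -48*sqrt(2)*q^2 - 24*sqrt(2)*q - 24*q - 8 + 72*sqrt(2)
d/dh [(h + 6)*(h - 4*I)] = 2*h + 6 - 4*I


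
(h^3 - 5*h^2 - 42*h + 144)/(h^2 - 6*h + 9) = (h^2 - 2*h - 48)/(h - 3)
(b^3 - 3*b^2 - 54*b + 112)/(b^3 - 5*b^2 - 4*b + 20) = (b^2 - b - 56)/(b^2 - 3*b - 10)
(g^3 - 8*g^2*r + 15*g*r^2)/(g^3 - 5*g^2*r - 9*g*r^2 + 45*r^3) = g/(g + 3*r)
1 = 1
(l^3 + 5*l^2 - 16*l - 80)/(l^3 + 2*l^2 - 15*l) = (l^2 - 16)/(l*(l - 3))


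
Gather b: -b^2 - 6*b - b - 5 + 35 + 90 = -b^2 - 7*b + 120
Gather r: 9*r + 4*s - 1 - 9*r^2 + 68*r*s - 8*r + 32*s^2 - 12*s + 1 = -9*r^2 + r*(68*s + 1) + 32*s^2 - 8*s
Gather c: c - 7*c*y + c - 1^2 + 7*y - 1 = c*(2 - 7*y) + 7*y - 2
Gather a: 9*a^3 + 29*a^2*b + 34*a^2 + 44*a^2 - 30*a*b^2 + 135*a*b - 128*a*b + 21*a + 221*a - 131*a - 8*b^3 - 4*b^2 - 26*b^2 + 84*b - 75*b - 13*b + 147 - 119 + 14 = 9*a^3 + a^2*(29*b + 78) + a*(-30*b^2 + 7*b + 111) - 8*b^3 - 30*b^2 - 4*b + 42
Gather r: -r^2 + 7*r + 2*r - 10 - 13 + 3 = -r^2 + 9*r - 20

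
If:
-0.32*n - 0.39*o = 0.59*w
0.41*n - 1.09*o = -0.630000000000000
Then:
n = -1.26420287006094*w - 0.482995871830155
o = 0.396304305091409 - 0.475525850206408*w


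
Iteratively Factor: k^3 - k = (k - 1)*(k^2 + k) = (k - 1)*(k + 1)*(k)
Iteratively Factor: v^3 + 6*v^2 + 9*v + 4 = (v + 4)*(v^2 + 2*v + 1) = (v + 1)*(v + 4)*(v + 1)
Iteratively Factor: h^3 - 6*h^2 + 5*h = (h - 5)*(h^2 - h) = (h - 5)*(h - 1)*(h)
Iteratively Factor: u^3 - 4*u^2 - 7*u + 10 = (u - 5)*(u^2 + u - 2) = (u - 5)*(u + 2)*(u - 1)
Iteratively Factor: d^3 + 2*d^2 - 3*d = (d)*(d^2 + 2*d - 3) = d*(d - 1)*(d + 3)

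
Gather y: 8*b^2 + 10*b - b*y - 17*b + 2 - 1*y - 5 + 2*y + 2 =8*b^2 - 7*b + y*(1 - b) - 1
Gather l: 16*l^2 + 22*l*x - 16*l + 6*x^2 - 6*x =16*l^2 + l*(22*x - 16) + 6*x^2 - 6*x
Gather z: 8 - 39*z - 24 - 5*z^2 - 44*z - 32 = -5*z^2 - 83*z - 48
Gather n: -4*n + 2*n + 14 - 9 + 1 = 6 - 2*n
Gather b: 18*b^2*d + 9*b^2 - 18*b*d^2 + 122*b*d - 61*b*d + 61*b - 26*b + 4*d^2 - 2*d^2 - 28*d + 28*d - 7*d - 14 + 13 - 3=b^2*(18*d + 9) + b*(-18*d^2 + 61*d + 35) + 2*d^2 - 7*d - 4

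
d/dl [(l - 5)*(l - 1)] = 2*l - 6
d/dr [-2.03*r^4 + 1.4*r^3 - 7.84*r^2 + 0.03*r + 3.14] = -8.12*r^3 + 4.2*r^2 - 15.68*r + 0.03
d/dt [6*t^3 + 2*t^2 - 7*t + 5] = 18*t^2 + 4*t - 7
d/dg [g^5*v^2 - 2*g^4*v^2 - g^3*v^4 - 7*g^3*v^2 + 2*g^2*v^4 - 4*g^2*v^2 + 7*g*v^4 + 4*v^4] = v^2*(5*g^4 - 8*g^3 - 3*g^2*v^2 - 21*g^2 + 4*g*v^2 - 8*g + 7*v^2)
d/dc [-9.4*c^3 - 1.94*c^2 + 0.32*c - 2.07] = -28.2*c^2 - 3.88*c + 0.32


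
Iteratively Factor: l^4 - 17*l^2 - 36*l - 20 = (l + 2)*(l^3 - 2*l^2 - 13*l - 10) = (l + 1)*(l + 2)*(l^2 - 3*l - 10) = (l - 5)*(l + 1)*(l + 2)*(l + 2)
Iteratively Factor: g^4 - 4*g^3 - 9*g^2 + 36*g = (g)*(g^3 - 4*g^2 - 9*g + 36) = g*(g + 3)*(g^2 - 7*g + 12) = g*(g - 3)*(g + 3)*(g - 4)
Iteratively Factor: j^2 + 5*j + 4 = (j + 1)*(j + 4)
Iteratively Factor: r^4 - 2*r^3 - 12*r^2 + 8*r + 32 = (r - 2)*(r^3 - 12*r - 16) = (r - 2)*(r + 2)*(r^2 - 2*r - 8) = (r - 2)*(r + 2)^2*(r - 4)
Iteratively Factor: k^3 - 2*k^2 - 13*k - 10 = (k + 2)*(k^2 - 4*k - 5) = (k - 5)*(k + 2)*(k + 1)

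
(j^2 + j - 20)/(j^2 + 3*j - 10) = (j - 4)/(j - 2)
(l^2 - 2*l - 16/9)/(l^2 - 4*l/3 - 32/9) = (3*l + 2)/(3*l + 4)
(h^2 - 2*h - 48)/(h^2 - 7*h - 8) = (h + 6)/(h + 1)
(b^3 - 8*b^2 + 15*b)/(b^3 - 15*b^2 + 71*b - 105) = b/(b - 7)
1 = 1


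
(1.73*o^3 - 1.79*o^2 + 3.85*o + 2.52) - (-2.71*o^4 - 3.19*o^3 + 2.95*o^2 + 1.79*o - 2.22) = 2.71*o^4 + 4.92*o^3 - 4.74*o^2 + 2.06*o + 4.74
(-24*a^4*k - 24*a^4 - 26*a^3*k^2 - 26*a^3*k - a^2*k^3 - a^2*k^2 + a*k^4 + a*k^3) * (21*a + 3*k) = -504*a^5*k - 504*a^5 - 618*a^4*k^2 - 618*a^4*k - 99*a^3*k^3 - 99*a^3*k^2 + 18*a^2*k^4 + 18*a^2*k^3 + 3*a*k^5 + 3*a*k^4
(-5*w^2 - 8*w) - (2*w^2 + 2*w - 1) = -7*w^2 - 10*w + 1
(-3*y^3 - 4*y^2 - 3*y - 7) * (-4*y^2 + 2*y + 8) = 12*y^5 + 10*y^4 - 20*y^3 - 10*y^2 - 38*y - 56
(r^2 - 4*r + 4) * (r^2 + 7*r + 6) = r^4 + 3*r^3 - 18*r^2 + 4*r + 24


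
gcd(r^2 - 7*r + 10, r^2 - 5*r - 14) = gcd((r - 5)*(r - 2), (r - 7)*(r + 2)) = 1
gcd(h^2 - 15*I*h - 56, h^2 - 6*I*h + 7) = h - 7*I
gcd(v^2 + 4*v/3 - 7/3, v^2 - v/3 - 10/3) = 1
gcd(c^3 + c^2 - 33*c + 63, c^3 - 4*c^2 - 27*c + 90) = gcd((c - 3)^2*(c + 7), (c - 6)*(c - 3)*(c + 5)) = c - 3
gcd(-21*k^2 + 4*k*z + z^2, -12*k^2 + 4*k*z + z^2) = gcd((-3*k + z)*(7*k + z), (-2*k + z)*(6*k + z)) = 1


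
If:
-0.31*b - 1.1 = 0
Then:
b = -3.55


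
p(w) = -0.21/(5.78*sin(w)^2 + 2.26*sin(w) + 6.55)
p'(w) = -0.21*(-11.56*sin(w)*cos(w) - 2.26*cos(w))/(5.78*sin(w)^2 + 2.26*sin(w) + 6.55)^2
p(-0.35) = -0.03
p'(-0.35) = -0.01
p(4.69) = -0.02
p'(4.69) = 0.00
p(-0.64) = -0.03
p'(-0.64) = -0.01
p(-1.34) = -0.02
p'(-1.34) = -0.00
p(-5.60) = -0.02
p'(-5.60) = 0.01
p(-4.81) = -0.01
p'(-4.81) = 0.00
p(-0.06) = -0.03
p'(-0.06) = 0.01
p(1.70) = -0.01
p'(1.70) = -0.00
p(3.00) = -0.03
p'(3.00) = -0.02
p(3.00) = -0.03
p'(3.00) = -0.02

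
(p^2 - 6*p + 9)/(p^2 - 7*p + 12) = (p - 3)/(p - 4)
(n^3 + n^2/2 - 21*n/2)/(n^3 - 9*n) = (n + 7/2)/(n + 3)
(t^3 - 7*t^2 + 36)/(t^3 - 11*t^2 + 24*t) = (t^2 - 4*t - 12)/(t*(t - 8))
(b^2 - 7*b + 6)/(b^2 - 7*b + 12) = (b^2 - 7*b + 6)/(b^2 - 7*b + 12)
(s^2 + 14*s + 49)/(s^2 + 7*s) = (s + 7)/s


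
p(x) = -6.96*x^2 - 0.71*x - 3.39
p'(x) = -13.92*x - 0.71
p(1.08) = -12.27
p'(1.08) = -15.74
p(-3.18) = -71.51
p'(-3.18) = 43.56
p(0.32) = -4.33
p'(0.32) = -5.16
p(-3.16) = -70.65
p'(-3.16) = 43.28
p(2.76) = -58.37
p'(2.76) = -39.13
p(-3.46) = -84.26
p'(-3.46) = 47.45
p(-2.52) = -45.80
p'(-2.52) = 34.37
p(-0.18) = -3.49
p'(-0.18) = 1.80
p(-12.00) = -997.11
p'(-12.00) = 166.33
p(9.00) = -573.54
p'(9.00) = -125.99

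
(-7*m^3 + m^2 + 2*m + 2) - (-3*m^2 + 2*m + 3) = -7*m^3 + 4*m^2 - 1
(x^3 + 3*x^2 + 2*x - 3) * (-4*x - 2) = -4*x^4 - 14*x^3 - 14*x^2 + 8*x + 6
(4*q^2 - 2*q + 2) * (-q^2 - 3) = -4*q^4 + 2*q^3 - 14*q^2 + 6*q - 6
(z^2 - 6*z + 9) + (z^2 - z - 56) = 2*z^2 - 7*z - 47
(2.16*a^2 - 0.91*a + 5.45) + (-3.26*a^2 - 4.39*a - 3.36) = -1.1*a^2 - 5.3*a + 2.09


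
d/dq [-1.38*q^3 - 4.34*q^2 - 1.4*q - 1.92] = -4.14*q^2 - 8.68*q - 1.4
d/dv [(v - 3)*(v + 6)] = 2*v + 3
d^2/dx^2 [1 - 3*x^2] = -6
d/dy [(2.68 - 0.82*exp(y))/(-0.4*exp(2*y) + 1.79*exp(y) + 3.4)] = (-0.328*exp(2*y) + 2.144*exp(y) - 7.5852)*exp(y)/(0.16*exp(4*y) - 1.432*exp(3*y) + 0.4841*exp(2*y) + 12.172*exp(y) + 11.56)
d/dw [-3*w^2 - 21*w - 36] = -6*w - 21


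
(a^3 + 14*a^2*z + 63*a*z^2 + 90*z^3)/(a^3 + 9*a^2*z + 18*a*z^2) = (a + 5*z)/a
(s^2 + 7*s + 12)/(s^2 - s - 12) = (s + 4)/(s - 4)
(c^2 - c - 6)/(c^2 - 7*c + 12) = (c + 2)/(c - 4)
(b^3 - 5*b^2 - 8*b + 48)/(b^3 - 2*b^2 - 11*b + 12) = (b - 4)/(b - 1)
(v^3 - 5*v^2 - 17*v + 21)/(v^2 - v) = v - 4 - 21/v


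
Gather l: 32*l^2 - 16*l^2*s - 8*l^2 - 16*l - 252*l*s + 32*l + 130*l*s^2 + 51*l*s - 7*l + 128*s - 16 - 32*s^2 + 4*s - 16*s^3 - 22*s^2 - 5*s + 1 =l^2*(24 - 16*s) + l*(130*s^2 - 201*s + 9) - 16*s^3 - 54*s^2 + 127*s - 15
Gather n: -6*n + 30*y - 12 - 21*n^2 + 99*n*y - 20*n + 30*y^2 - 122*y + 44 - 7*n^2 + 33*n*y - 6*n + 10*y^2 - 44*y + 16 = -28*n^2 + n*(132*y - 32) + 40*y^2 - 136*y + 48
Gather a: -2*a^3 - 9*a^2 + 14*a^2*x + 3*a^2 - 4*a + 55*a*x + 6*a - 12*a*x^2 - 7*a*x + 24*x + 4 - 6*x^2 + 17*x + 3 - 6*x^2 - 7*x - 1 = -2*a^3 + a^2*(14*x - 6) + a*(-12*x^2 + 48*x + 2) - 12*x^2 + 34*x + 6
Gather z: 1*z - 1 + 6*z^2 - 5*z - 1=6*z^2 - 4*z - 2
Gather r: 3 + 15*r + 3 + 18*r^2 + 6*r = 18*r^2 + 21*r + 6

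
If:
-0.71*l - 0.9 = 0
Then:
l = -1.27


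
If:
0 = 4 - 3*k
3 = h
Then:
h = 3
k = 4/3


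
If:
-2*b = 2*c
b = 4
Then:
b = 4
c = -4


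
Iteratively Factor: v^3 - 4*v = (v - 2)*(v^2 + 2*v) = (v - 2)*(v + 2)*(v)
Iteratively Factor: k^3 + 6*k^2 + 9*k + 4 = (k + 4)*(k^2 + 2*k + 1) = (k + 1)*(k + 4)*(k + 1)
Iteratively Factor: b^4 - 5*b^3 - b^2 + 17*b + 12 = (b - 4)*(b^3 - b^2 - 5*b - 3) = (b - 4)*(b - 3)*(b^2 + 2*b + 1) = (b - 4)*(b - 3)*(b + 1)*(b + 1)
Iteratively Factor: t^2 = (t)*(t)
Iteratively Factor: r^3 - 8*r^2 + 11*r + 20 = (r - 4)*(r^2 - 4*r - 5) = (r - 5)*(r - 4)*(r + 1)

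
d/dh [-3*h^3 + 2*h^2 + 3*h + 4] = -9*h^2 + 4*h + 3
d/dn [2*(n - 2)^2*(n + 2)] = 2*(n - 2)*(3*n + 2)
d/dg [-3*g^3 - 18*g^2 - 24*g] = -9*g^2 - 36*g - 24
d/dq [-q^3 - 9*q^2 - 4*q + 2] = -3*q^2 - 18*q - 4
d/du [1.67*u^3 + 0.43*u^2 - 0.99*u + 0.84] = 5.01*u^2 + 0.86*u - 0.99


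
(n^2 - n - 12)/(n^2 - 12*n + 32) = (n + 3)/(n - 8)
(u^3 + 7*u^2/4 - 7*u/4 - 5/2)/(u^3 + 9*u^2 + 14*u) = (4*u^2 - u - 5)/(4*u*(u + 7))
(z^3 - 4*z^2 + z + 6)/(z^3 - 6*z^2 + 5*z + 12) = (z - 2)/(z - 4)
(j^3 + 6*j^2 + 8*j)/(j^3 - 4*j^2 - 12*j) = (j + 4)/(j - 6)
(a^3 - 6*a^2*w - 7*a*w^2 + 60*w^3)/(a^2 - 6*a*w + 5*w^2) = (-a^2 + a*w + 12*w^2)/(-a + w)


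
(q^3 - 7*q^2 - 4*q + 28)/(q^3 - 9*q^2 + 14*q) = (q + 2)/q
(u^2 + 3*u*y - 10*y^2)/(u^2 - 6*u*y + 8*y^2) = (-u - 5*y)/(-u + 4*y)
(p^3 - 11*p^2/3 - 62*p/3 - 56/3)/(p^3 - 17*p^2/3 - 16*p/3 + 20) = (3*p^2 - 17*p - 28)/(3*p^2 - 23*p + 30)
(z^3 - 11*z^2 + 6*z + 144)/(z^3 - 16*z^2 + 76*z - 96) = (z + 3)/(z - 2)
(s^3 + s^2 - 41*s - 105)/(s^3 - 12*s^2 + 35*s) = (s^2 + 8*s + 15)/(s*(s - 5))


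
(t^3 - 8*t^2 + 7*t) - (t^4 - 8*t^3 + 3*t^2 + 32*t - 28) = -t^4 + 9*t^3 - 11*t^2 - 25*t + 28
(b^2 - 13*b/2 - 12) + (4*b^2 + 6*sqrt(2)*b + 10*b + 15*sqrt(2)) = 5*b^2 + 7*b/2 + 6*sqrt(2)*b - 12 + 15*sqrt(2)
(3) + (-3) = 0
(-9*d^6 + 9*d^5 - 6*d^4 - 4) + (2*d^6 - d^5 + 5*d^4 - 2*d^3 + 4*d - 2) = -7*d^6 + 8*d^5 - d^4 - 2*d^3 + 4*d - 6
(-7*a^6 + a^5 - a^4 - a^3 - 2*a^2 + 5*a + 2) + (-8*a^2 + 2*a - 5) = -7*a^6 + a^5 - a^4 - a^3 - 10*a^2 + 7*a - 3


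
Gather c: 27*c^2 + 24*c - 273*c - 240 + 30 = 27*c^2 - 249*c - 210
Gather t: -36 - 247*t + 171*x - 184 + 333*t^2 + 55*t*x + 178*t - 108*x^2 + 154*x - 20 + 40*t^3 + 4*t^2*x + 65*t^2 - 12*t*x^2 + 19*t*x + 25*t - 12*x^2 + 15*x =40*t^3 + t^2*(4*x + 398) + t*(-12*x^2 + 74*x - 44) - 120*x^2 + 340*x - 240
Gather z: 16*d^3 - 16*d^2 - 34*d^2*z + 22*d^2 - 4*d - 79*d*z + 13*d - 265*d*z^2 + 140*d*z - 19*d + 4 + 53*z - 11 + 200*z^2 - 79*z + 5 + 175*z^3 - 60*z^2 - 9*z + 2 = 16*d^3 + 6*d^2 - 10*d + 175*z^3 + z^2*(140 - 265*d) + z*(-34*d^2 + 61*d - 35)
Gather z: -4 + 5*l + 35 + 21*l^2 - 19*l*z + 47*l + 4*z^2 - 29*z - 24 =21*l^2 + 52*l + 4*z^2 + z*(-19*l - 29) + 7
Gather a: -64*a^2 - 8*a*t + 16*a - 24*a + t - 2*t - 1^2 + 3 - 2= -64*a^2 + a*(-8*t - 8) - t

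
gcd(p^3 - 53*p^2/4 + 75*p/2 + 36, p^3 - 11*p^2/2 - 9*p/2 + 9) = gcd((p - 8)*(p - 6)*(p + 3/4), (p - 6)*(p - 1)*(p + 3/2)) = p - 6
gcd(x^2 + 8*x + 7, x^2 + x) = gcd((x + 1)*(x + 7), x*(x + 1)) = x + 1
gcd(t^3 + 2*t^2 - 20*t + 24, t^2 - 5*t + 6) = t - 2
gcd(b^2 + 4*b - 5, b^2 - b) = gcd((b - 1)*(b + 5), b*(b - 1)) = b - 1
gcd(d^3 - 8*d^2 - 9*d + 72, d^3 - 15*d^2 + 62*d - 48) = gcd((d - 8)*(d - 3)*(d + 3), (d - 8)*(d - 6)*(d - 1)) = d - 8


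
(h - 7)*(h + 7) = h^2 - 49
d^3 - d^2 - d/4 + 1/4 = (d - 1)*(d - 1/2)*(d + 1/2)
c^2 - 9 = (c - 3)*(c + 3)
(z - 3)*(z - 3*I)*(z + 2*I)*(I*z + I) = I*z^4 + z^3 - 2*I*z^3 - 2*z^2 + 3*I*z^2 - 3*z - 12*I*z - 18*I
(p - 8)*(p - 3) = p^2 - 11*p + 24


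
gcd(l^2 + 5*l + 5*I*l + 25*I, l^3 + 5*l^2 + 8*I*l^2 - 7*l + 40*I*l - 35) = l + 5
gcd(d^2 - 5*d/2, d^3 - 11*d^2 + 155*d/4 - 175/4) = d - 5/2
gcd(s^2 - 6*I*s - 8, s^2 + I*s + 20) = s - 4*I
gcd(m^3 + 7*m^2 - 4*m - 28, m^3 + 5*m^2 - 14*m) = m^2 + 5*m - 14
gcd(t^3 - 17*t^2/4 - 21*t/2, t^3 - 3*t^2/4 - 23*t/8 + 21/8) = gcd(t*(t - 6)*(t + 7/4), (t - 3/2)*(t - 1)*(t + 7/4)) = t + 7/4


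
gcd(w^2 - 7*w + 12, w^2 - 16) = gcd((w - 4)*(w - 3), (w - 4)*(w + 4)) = w - 4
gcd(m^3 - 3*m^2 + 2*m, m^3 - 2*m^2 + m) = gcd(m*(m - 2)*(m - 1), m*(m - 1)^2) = m^2 - m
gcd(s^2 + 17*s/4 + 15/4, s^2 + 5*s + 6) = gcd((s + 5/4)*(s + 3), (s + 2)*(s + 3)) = s + 3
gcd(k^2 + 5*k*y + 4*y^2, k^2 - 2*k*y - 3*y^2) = k + y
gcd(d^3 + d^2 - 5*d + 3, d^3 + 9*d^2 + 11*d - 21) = d^2 + 2*d - 3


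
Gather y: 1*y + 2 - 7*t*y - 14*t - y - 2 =-7*t*y - 14*t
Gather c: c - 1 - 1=c - 2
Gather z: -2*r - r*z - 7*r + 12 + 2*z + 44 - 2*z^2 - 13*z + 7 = -9*r - 2*z^2 + z*(-r - 11) + 63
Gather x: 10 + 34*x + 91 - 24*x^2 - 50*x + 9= -24*x^2 - 16*x + 110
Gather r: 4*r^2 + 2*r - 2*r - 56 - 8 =4*r^2 - 64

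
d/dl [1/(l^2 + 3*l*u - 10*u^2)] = (-2*l - 3*u)/(l^2 + 3*l*u - 10*u^2)^2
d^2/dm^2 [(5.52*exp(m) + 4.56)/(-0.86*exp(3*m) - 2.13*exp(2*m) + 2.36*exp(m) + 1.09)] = (-16.330368*exp(6*m) - 60.6877920000001*exp(5*m) - 161.740344*exp(4*m) - 159.258864*exp(3*m) - 46.598976*exp(2*m) - 53.545536*exp(m) + 5.171832)*exp(m)/(0.636056*exp(9*m) + 4.726044*exp(8*m) + 6.468834*exp(7*m) - 18.693183*exp(6*m) - 29.731656*exp(5*m) + 34.027665*exp(4*m) + 22.796314*exp(3*m) - 10.620633*exp(2*m) - 8.411748*exp(m) - 1.295029)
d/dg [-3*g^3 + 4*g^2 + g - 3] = -9*g^2 + 8*g + 1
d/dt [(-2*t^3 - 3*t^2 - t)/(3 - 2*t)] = (8*t^3 - 12*t^2 - 18*t - 3)/(4*t^2 - 12*t + 9)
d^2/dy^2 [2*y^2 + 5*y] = 4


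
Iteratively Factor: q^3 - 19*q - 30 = (q + 2)*(q^2 - 2*q - 15) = (q - 5)*(q + 2)*(q + 3)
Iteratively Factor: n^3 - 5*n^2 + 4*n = (n - 4)*(n^2 - n) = n*(n - 4)*(n - 1)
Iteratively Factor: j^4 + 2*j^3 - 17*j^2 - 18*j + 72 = (j - 3)*(j^3 + 5*j^2 - 2*j - 24) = (j - 3)*(j + 4)*(j^2 + j - 6) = (j - 3)*(j - 2)*(j + 4)*(j + 3)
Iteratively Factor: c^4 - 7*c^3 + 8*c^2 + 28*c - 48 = (c - 4)*(c^3 - 3*c^2 - 4*c + 12) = (c - 4)*(c - 2)*(c^2 - c - 6) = (c - 4)*(c - 2)*(c + 2)*(c - 3)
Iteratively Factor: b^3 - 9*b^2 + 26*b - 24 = (b - 2)*(b^2 - 7*b + 12) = (b - 3)*(b - 2)*(b - 4)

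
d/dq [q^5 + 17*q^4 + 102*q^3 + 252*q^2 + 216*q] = 5*q^4 + 68*q^3 + 306*q^2 + 504*q + 216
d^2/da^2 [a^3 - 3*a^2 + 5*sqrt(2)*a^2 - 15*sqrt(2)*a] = 6*a - 6 + 10*sqrt(2)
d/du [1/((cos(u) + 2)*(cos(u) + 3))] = (2*cos(u) + 5)*sin(u)/((cos(u) + 2)^2*(cos(u) + 3)^2)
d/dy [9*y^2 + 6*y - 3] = 18*y + 6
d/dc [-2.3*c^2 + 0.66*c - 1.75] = 0.66 - 4.6*c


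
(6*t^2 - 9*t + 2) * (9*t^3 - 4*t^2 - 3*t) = 54*t^5 - 105*t^4 + 36*t^3 + 19*t^2 - 6*t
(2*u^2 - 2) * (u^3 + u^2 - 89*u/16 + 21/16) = 2*u^5 + 2*u^4 - 105*u^3/8 + 5*u^2/8 + 89*u/8 - 21/8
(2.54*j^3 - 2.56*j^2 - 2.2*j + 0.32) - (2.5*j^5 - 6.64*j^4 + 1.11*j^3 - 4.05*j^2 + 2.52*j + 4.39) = -2.5*j^5 + 6.64*j^4 + 1.43*j^3 + 1.49*j^2 - 4.72*j - 4.07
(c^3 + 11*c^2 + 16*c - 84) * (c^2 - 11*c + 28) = c^5 - 77*c^3 + 48*c^2 + 1372*c - 2352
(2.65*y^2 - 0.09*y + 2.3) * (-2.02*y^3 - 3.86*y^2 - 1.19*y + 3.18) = -5.353*y^5 - 10.0472*y^4 - 7.4521*y^3 - 0.343899999999999*y^2 - 3.0232*y + 7.314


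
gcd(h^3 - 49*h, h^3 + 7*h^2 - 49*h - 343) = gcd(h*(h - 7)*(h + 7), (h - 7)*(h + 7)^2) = h^2 - 49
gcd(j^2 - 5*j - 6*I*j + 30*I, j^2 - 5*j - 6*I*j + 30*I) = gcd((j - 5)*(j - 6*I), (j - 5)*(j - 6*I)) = j^2 + j*(-5 - 6*I) + 30*I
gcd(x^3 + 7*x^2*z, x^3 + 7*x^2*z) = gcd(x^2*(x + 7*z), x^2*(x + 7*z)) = x^3 + 7*x^2*z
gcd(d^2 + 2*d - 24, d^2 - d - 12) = d - 4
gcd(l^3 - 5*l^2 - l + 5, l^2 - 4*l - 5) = l^2 - 4*l - 5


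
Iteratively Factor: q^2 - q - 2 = (q - 2)*(q + 1)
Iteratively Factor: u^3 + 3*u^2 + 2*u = (u + 2)*(u^2 + u) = u*(u + 2)*(u + 1)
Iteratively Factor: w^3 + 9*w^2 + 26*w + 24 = (w + 2)*(w^2 + 7*w + 12) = (w + 2)*(w + 4)*(w + 3)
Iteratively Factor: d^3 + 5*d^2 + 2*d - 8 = (d - 1)*(d^2 + 6*d + 8) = (d - 1)*(d + 4)*(d + 2)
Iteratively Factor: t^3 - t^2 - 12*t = (t - 4)*(t^2 + 3*t) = t*(t - 4)*(t + 3)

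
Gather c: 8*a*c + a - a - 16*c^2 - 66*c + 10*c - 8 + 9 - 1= -16*c^2 + c*(8*a - 56)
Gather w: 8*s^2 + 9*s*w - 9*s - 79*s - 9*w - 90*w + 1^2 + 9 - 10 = 8*s^2 - 88*s + w*(9*s - 99)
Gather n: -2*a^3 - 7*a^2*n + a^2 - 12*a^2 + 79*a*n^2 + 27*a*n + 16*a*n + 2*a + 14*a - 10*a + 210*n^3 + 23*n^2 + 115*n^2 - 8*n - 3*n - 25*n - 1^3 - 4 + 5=-2*a^3 - 11*a^2 + 6*a + 210*n^3 + n^2*(79*a + 138) + n*(-7*a^2 + 43*a - 36)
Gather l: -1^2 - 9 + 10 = 0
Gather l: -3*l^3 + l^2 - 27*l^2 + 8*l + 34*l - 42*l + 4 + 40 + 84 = -3*l^3 - 26*l^2 + 128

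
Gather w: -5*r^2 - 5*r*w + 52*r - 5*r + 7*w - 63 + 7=-5*r^2 + 47*r + w*(7 - 5*r) - 56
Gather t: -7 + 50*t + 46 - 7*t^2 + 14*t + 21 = -7*t^2 + 64*t + 60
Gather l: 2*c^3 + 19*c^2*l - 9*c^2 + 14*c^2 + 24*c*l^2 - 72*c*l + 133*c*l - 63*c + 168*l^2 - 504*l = 2*c^3 + 5*c^2 - 63*c + l^2*(24*c + 168) + l*(19*c^2 + 61*c - 504)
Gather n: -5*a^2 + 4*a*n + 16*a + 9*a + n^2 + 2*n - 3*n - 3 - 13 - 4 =-5*a^2 + 25*a + n^2 + n*(4*a - 1) - 20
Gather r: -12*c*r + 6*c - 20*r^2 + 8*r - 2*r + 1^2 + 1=6*c - 20*r^2 + r*(6 - 12*c) + 2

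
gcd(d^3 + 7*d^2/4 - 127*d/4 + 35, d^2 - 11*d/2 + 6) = d - 4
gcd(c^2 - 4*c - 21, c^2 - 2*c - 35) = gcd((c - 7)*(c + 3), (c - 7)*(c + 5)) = c - 7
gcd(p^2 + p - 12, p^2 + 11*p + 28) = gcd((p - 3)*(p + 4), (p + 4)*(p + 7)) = p + 4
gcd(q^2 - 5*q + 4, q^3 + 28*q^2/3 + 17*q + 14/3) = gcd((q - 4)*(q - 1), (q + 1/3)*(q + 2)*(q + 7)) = 1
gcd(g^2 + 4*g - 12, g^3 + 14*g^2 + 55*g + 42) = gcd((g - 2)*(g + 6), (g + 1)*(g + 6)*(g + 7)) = g + 6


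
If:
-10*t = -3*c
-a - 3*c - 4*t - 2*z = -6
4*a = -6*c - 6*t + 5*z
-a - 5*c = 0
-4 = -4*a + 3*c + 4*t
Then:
No Solution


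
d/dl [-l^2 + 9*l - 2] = 9 - 2*l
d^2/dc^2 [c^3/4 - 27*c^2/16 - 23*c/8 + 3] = 3*c/2 - 27/8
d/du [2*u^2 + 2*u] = 4*u + 2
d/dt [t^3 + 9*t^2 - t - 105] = 3*t^2 + 18*t - 1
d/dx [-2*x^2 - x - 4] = -4*x - 1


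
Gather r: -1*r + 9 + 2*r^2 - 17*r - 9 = 2*r^2 - 18*r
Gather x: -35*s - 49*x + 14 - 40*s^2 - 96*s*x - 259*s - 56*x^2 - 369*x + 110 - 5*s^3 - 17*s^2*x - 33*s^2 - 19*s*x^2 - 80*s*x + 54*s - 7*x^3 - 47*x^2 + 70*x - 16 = -5*s^3 - 73*s^2 - 240*s - 7*x^3 + x^2*(-19*s - 103) + x*(-17*s^2 - 176*s - 348) + 108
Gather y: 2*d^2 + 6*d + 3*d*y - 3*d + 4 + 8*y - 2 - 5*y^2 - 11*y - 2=2*d^2 + 3*d - 5*y^2 + y*(3*d - 3)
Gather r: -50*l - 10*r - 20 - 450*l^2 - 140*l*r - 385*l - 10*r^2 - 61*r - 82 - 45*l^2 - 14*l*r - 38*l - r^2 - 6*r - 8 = -495*l^2 - 473*l - 11*r^2 + r*(-154*l - 77) - 110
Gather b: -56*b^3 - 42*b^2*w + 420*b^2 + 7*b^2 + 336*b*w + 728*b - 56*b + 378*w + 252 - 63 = -56*b^3 + b^2*(427 - 42*w) + b*(336*w + 672) + 378*w + 189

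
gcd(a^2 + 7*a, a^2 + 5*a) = a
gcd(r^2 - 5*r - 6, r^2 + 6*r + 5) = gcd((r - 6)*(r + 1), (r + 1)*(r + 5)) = r + 1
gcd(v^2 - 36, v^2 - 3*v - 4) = 1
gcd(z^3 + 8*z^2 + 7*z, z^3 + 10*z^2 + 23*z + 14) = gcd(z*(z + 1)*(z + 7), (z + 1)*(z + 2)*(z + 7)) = z^2 + 8*z + 7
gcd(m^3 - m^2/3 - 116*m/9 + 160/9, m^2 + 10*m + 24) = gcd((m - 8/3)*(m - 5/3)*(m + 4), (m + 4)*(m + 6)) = m + 4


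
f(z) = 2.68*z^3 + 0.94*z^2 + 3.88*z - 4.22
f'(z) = 8.04*z^2 + 1.88*z + 3.88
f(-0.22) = -5.06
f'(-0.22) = 3.86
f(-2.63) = -56.68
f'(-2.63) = 54.55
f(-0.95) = -9.36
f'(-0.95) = 9.35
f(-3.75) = -146.88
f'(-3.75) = 109.89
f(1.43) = 11.09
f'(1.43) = 23.01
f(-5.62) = -472.05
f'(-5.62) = 247.25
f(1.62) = 15.93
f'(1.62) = 28.03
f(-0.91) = -8.99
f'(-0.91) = 8.83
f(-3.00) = -79.76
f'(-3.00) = 70.60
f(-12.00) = -4546.46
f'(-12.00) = 1139.08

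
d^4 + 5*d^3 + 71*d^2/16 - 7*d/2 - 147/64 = (d - 3/4)*(d + 1/2)*(d + 7/4)*(d + 7/2)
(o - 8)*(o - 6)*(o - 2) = o^3 - 16*o^2 + 76*o - 96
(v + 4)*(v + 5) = v^2 + 9*v + 20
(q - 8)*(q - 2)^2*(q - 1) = q^4 - 13*q^3 + 48*q^2 - 68*q + 32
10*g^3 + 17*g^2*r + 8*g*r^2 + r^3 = (g + r)*(2*g + r)*(5*g + r)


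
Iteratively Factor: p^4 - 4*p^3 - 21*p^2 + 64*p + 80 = (p - 5)*(p^3 + p^2 - 16*p - 16) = (p - 5)*(p + 4)*(p^2 - 3*p - 4) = (p - 5)*(p + 1)*(p + 4)*(p - 4)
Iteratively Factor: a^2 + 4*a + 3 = (a + 1)*(a + 3)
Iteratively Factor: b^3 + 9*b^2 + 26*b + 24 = (b + 4)*(b^2 + 5*b + 6) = (b + 2)*(b + 4)*(b + 3)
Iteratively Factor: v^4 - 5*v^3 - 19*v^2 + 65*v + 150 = (v + 3)*(v^3 - 8*v^2 + 5*v + 50) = (v - 5)*(v + 3)*(v^2 - 3*v - 10) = (v - 5)^2*(v + 3)*(v + 2)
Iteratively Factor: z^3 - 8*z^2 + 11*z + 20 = (z + 1)*(z^2 - 9*z + 20) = (z - 4)*(z + 1)*(z - 5)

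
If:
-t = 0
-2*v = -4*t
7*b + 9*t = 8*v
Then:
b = 0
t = 0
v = 0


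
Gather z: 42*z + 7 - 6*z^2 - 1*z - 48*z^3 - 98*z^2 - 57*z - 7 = -48*z^3 - 104*z^2 - 16*z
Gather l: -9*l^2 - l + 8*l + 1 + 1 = -9*l^2 + 7*l + 2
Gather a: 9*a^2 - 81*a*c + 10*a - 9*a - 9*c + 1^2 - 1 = 9*a^2 + a*(1 - 81*c) - 9*c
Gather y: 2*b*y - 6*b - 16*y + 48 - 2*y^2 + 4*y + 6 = -6*b - 2*y^2 + y*(2*b - 12) + 54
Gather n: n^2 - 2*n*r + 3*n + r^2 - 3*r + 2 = n^2 + n*(3 - 2*r) + r^2 - 3*r + 2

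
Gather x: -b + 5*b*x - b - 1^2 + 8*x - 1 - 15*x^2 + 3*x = -2*b - 15*x^2 + x*(5*b + 11) - 2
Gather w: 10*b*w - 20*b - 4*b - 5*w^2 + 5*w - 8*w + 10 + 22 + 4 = -24*b - 5*w^2 + w*(10*b - 3) + 36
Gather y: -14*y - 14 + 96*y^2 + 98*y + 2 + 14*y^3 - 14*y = 14*y^3 + 96*y^2 + 70*y - 12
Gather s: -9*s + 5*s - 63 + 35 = -4*s - 28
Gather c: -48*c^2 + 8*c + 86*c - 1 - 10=-48*c^2 + 94*c - 11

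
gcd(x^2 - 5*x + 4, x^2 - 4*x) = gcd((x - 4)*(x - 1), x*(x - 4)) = x - 4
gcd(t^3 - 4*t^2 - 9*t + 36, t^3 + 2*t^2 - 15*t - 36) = t^2 - t - 12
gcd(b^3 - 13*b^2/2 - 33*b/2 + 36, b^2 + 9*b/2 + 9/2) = b + 3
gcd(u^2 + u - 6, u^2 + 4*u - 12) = u - 2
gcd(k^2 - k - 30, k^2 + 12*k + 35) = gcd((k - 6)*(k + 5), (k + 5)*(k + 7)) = k + 5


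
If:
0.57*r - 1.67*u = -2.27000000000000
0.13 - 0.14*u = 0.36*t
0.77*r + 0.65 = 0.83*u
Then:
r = 0.98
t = -0.30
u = 1.69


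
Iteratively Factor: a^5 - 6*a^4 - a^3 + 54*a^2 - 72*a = (a - 2)*(a^4 - 4*a^3 - 9*a^2 + 36*a) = a*(a - 2)*(a^3 - 4*a^2 - 9*a + 36) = a*(a - 2)*(a + 3)*(a^2 - 7*a + 12) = a*(a - 4)*(a - 2)*(a + 3)*(a - 3)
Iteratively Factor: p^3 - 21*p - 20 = (p + 1)*(p^2 - p - 20) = (p - 5)*(p + 1)*(p + 4)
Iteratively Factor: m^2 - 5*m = (m - 5)*(m)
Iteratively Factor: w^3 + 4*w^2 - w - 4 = (w + 4)*(w^2 - 1) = (w + 1)*(w + 4)*(w - 1)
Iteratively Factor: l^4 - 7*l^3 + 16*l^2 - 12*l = (l - 2)*(l^3 - 5*l^2 + 6*l) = l*(l - 2)*(l^2 - 5*l + 6) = l*(l - 2)^2*(l - 3)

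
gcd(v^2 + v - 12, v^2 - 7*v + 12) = v - 3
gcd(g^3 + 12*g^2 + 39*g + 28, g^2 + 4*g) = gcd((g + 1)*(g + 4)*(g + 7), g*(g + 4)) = g + 4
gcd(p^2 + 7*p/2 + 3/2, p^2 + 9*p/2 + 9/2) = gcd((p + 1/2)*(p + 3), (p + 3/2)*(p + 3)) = p + 3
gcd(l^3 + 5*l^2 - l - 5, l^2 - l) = l - 1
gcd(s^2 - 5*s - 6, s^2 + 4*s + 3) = s + 1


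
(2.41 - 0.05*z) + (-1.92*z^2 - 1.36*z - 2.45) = -1.92*z^2 - 1.41*z - 0.04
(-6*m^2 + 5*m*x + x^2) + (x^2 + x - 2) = -6*m^2 + 5*m*x + 2*x^2 + x - 2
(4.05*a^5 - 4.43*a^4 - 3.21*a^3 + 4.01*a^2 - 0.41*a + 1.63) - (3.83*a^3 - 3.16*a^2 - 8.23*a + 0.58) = 4.05*a^5 - 4.43*a^4 - 7.04*a^3 + 7.17*a^2 + 7.82*a + 1.05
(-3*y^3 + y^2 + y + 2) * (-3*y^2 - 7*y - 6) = 9*y^5 + 18*y^4 + 8*y^3 - 19*y^2 - 20*y - 12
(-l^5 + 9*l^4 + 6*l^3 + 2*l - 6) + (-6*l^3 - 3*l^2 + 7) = -l^5 + 9*l^4 - 3*l^2 + 2*l + 1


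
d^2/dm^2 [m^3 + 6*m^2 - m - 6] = 6*m + 12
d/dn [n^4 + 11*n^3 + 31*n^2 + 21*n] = 4*n^3 + 33*n^2 + 62*n + 21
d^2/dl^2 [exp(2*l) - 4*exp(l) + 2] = 4*(exp(l) - 1)*exp(l)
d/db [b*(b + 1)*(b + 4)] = 3*b^2 + 10*b + 4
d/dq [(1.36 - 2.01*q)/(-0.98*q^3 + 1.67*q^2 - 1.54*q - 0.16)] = (-3.9396*q^3 + 7.3551*q^2 - 4.5424*q + 2.416)/(0.9604*q^6 - 3.2732*q^5 + 5.8073*q^4 - 4.83*q^3 + 1.8372*q^2 + 0.4928*q + 0.0256)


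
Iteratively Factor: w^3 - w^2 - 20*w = (w + 4)*(w^2 - 5*w) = (w - 5)*(w + 4)*(w)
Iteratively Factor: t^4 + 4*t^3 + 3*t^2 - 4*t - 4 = (t + 2)*(t^3 + 2*t^2 - t - 2) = (t - 1)*(t + 2)*(t^2 + 3*t + 2) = (t - 1)*(t + 1)*(t + 2)*(t + 2)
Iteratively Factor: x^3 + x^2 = (x)*(x^2 + x) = x*(x + 1)*(x)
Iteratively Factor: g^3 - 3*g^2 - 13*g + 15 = (g - 1)*(g^2 - 2*g - 15) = (g - 1)*(g + 3)*(g - 5)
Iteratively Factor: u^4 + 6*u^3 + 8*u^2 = (u)*(u^3 + 6*u^2 + 8*u) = u*(u + 2)*(u^2 + 4*u) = u^2*(u + 2)*(u + 4)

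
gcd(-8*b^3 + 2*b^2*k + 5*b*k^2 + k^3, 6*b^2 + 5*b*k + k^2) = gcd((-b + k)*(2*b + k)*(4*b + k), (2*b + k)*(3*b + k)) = 2*b + k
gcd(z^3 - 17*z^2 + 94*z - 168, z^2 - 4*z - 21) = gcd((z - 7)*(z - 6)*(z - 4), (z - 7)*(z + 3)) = z - 7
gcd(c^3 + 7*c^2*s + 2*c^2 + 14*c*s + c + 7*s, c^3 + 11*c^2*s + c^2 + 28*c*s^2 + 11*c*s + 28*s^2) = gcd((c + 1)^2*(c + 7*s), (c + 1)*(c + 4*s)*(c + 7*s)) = c^2 + 7*c*s + c + 7*s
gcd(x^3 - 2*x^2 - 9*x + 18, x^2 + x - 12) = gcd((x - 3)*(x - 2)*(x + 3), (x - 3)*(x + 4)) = x - 3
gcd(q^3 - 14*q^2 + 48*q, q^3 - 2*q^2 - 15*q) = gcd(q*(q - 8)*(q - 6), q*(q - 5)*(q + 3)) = q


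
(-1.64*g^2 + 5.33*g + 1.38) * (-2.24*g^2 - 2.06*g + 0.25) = 3.6736*g^4 - 8.5608*g^3 - 14.481*g^2 - 1.5103*g + 0.345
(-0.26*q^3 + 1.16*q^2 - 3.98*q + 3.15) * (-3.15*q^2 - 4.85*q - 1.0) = 0.819*q^5 - 2.393*q^4 + 7.171*q^3 + 8.2205*q^2 - 11.2975*q - 3.15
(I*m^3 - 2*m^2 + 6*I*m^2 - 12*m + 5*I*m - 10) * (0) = 0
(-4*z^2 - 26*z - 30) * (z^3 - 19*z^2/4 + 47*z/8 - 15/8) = -4*z^5 - 7*z^4 + 70*z^3 - 11*z^2/4 - 255*z/2 + 225/4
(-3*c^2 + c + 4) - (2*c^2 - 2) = -5*c^2 + c + 6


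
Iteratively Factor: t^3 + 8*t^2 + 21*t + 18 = (t + 3)*(t^2 + 5*t + 6) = (t + 3)^2*(t + 2)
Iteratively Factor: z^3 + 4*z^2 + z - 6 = (z + 3)*(z^2 + z - 2) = (z - 1)*(z + 3)*(z + 2)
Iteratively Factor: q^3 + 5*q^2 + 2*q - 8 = (q + 2)*(q^2 + 3*q - 4) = (q - 1)*(q + 2)*(q + 4)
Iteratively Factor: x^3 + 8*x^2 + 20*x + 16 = (x + 4)*(x^2 + 4*x + 4) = (x + 2)*(x + 4)*(x + 2)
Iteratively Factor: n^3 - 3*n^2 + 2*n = (n)*(n^2 - 3*n + 2) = n*(n - 1)*(n - 2)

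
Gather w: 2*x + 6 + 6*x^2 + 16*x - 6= 6*x^2 + 18*x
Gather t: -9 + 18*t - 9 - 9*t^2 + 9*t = -9*t^2 + 27*t - 18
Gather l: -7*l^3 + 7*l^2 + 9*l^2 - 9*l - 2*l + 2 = -7*l^3 + 16*l^2 - 11*l + 2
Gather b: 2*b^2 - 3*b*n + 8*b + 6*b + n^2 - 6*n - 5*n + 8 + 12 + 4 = 2*b^2 + b*(14 - 3*n) + n^2 - 11*n + 24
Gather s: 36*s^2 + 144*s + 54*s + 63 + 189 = 36*s^2 + 198*s + 252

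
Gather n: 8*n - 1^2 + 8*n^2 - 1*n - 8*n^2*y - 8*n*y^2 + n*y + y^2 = n^2*(8 - 8*y) + n*(-8*y^2 + y + 7) + y^2 - 1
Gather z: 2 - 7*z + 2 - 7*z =4 - 14*z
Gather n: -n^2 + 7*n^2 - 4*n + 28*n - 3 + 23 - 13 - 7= 6*n^2 + 24*n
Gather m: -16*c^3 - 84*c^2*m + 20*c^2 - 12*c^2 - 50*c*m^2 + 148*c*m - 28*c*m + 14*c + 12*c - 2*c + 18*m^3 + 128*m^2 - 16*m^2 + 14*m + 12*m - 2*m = -16*c^3 + 8*c^2 + 24*c + 18*m^3 + m^2*(112 - 50*c) + m*(-84*c^2 + 120*c + 24)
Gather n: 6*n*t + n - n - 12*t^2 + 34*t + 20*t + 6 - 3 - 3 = 6*n*t - 12*t^2 + 54*t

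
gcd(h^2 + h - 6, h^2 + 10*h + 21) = h + 3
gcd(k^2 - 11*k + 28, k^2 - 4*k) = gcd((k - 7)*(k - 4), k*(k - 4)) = k - 4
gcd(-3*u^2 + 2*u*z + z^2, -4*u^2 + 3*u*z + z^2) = -u + z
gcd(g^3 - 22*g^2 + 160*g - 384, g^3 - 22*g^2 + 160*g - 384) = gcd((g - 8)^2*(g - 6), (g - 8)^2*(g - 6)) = g^3 - 22*g^2 + 160*g - 384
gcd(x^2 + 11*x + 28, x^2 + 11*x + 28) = x^2 + 11*x + 28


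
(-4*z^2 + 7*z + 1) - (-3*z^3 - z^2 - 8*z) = 3*z^3 - 3*z^2 + 15*z + 1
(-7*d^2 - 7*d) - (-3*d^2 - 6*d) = -4*d^2 - d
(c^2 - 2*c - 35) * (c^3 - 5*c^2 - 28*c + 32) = c^5 - 7*c^4 - 53*c^3 + 263*c^2 + 916*c - 1120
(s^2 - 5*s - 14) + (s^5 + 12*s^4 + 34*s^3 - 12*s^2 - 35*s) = s^5 + 12*s^4 + 34*s^3 - 11*s^2 - 40*s - 14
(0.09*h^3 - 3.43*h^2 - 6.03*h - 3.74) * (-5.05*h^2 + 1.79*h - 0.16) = -0.4545*h^5 + 17.4826*h^4 + 24.2974*h^3 + 8.6421*h^2 - 5.7298*h + 0.5984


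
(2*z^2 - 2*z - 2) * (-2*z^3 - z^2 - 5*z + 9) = -4*z^5 + 2*z^4 - 4*z^3 + 30*z^2 - 8*z - 18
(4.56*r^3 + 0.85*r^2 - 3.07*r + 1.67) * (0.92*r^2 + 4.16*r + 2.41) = 4.1952*r^5 + 19.7516*r^4 + 11.7012*r^3 - 9.1863*r^2 - 0.4515*r + 4.0247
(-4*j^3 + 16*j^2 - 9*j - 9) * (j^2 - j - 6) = -4*j^5 + 20*j^4 - j^3 - 96*j^2 + 63*j + 54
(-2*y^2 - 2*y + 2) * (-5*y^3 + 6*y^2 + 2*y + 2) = 10*y^5 - 2*y^4 - 26*y^3 + 4*y^2 + 4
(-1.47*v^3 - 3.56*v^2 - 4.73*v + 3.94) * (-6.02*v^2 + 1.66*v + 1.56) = 8.8494*v^5 + 18.991*v^4 + 20.2718*v^3 - 37.1242*v^2 - 0.838400000000001*v + 6.1464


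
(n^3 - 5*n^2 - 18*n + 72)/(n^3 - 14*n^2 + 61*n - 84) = (n^2 - 2*n - 24)/(n^2 - 11*n + 28)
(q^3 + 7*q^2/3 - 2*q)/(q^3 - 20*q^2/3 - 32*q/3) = (-3*q^2 - 7*q + 6)/(-3*q^2 + 20*q + 32)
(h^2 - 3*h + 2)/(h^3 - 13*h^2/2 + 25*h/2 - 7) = 2/(2*h - 7)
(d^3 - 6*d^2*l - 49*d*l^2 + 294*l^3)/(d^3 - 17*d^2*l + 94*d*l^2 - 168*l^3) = (d + 7*l)/(d - 4*l)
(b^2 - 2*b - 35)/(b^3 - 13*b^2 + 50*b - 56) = (b + 5)/(b^2 - 6*b + 8)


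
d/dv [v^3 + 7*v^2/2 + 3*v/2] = 3*v^2 + 7*v + 3/2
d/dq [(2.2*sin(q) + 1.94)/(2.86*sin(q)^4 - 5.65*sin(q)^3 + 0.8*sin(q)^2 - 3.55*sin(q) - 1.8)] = (-18.876*sin(q)^4 + 2.6664*sin(q)^3 + 31.123*sin(q)^2 - 3.104*sin(q) + 2.927)*cos(q)/(8.1796*sin(q)^8 - 32.318*sin(q)^7 + 36.4985*sin(q)^6 - 29.346*sin(q)^5 + 30.459*sin(q)^4 + 14.66*sin(q)^3 + 9.7225*sin(q)^2 + 12.78*sin(q) + 3.24)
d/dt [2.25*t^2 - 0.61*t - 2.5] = 4.5*t - 0.61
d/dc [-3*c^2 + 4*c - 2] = 4 - 6*c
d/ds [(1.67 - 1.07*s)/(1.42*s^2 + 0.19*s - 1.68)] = (1.5194*s^2 - 4.7428*s + 1.4803)/(2.0164*s^4 + 0.5396*s^3 - 4.7351*s^2 - 0.6384*s + 2.8224)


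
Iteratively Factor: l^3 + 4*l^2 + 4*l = (l + 2)*(l^2 + 2*l) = (l + 2)^2*(l)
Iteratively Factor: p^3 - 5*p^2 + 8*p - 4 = (p - 1)*(p^2 - 4*p + 4) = (p - 2)*(p - 1)*(p - 2)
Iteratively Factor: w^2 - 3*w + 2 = (w - 1)*(w - 2)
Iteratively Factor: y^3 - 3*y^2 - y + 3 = (y - 1)*(y^2 - 2*y - 3) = (y - 3)*(y - 1)*(y + 1)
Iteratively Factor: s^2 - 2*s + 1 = (s - 1)*(s - 1)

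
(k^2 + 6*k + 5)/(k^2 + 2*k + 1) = (k + 5)/(k + 1)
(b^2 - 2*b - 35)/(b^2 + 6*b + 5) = (b - 7)/(b + 1)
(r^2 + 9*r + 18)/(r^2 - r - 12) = (r + 6)/(r - 4)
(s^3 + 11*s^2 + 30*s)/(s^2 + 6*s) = s + 5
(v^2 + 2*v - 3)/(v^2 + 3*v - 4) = (v + 3)/(v + 4)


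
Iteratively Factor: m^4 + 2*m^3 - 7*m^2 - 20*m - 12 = (m + 2)*(m^3 - 7*m - 6) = (m + 2)^2*(m^2 - 2*m - 3) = (m + 1)*(m + 2)^2*(m - 3)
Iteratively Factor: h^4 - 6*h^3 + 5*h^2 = (h)*(h^3 - 6*h^2 + 5*h) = h*(h - 5)*(h^2 - h) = h^2*(h - 5)*(h - 1)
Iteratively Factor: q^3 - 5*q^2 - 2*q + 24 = (q - 4)*(q^2 - q - 6) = (q - 4)*(q - 3)*(q + 2)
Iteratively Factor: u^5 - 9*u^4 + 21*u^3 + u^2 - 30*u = (u - 5)*(u^4 - 4*u^3 + u^2 + 6*u) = (u - 5)*(u - 2)*(u^3 - 2*u^2 - 3*u) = (u - 5)*(u - 3)*(u - 2)*(u^2 + u) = u*(u - 5)*(u - 3)*(u - 2)*(u + 1)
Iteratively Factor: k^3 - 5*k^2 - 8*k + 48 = (k + 3)*(k^2 - 8*k + 16) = (k - 4)*(k + 3)*(k - 4)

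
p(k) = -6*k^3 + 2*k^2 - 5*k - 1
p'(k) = -18*k^2 + 4*k - 5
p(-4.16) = 486.36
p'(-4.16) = -333.14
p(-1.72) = 44.05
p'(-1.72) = -65.13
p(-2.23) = 86.63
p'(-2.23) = -103.43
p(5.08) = -761.37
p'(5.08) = -449.20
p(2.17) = -63.74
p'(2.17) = -81.08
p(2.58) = -103.63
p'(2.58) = -114.50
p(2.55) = -100.23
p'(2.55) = -111.84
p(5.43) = -929.80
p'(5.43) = -514.01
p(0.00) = -1.00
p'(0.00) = -5.00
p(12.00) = -10141.00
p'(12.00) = -2549.00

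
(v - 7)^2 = v^2 - 14*v + 49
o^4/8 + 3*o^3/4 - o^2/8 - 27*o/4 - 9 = (o/4 + 1)*(o/2 + 1)*(o - 3)*(o + 3)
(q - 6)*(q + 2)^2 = q^3 - 2*q^2 - 20*q - 24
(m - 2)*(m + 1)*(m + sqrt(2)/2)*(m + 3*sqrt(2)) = m^4 - m^3 + 7*sqrt(2)*m^3/2 - 7*sqrt(2)*m^2/2 + m^2 - 7*sqrt(2)*m - 3*m - 6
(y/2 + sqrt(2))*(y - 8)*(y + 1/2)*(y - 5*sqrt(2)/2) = y^4/2 - 15*y^3/4 - sqrt(2)*y^3/4 - 7*y^2 + 15*sqrt(2)*y^2/8 + sqrt(2)*y + 75*y/2 + 20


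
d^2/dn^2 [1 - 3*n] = 0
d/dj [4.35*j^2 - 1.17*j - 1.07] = 8.7*j - 1.17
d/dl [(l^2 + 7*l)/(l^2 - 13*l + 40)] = 20*(-l^2 + 4*l + 14)/(l^4 - 26*l^3 + 249*l^2 - 1040*l + 1600)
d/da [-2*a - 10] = -2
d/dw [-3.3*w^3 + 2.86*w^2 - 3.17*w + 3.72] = -9.9*w^2 + 5.72*w - 3.17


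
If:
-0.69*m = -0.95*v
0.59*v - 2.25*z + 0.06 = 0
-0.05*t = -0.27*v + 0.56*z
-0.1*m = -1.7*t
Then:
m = 0.17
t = 0.01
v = 0.13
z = 0.06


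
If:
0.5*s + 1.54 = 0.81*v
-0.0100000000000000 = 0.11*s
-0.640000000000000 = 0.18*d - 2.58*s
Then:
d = -4.86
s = -0.09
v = 1.85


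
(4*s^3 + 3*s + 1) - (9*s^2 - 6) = 4*s^3 - 9*s^2 + 3*s + 7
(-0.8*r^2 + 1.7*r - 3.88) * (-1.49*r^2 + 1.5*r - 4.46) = 1.192*r^4 - 3.733*r^3 + 11.8992*r^2 - 13.402*r + 17.3048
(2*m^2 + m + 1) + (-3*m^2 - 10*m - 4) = -m^2 - 9*m - 3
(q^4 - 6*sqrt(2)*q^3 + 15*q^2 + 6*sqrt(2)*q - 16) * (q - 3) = q^5 - 6*sqrt(2)*q^4 - 3*q^4 + 15*q^3 + 18*sqrt(2)*q^3 - 45*q^2 + 6*sqrt(2)*q^2 - 18*sqrt(2)*q - 16*q + 48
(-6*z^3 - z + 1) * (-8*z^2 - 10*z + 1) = 48*z^5 + 60*z^4 + 2*z^3 + 2*z^2 - 11*z + 1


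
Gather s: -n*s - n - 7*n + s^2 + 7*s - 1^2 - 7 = -8*n + s^2 + s*(7 - n) - 8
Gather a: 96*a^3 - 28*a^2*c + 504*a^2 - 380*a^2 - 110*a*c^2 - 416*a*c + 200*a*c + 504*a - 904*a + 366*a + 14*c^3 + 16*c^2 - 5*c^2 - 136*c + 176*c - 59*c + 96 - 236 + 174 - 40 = 96*a^3 + a^2*(124 - 28*c) + a*(-110*c^2 - 216*c - 34) + 14*c^3 + 11*c^2 - 19*c - 6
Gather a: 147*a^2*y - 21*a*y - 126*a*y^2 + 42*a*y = 147*a^2*y + a*(-126*y^2 + 21*y)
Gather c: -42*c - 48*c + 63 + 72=135 - 90*c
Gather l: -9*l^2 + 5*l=-9*l^2 + 5*l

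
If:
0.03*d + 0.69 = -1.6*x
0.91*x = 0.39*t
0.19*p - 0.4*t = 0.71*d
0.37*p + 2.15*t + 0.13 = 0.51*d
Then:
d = 3.78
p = 11.67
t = -1.17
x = -0.50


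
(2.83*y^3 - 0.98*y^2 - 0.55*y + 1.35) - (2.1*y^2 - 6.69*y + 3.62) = 2.83*y^3 - 3.08*y^2 + 6.14*y - 2.27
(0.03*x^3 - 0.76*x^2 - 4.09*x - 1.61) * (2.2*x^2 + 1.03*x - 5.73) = 0.066*x^5 - 1.6411*x^4 - 9.9527*x^3 - 3.3999*x^2 + 21.7774*x + 9.2253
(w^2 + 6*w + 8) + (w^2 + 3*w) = 2*w^2 + 9*w + 8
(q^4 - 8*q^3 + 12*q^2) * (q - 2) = q^5 - 10*q^4 + 28*q^3 - 24*q^2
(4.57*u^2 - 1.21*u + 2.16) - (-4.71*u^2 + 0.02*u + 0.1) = 9.28*u^2 - 1.23*u + 2.06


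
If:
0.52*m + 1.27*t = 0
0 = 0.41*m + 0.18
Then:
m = -0.44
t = 0.18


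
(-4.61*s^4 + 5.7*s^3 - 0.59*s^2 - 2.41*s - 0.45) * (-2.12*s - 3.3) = 9.7732*s^5 + 3.129*s^4 - 17.5592*s^3 + 7.0562*s^2 + 8.907*s + 1.485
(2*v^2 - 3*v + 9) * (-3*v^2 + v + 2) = -6*v^4 + 11*v^3 - 26*v^2 + 3*v + 18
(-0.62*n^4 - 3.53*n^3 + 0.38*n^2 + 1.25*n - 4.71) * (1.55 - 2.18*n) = 1.3516*n^5 + 6.7344*n^4 - 6.2999*n^3 - 2.136*n^2 + 12.2053*n - 7.3005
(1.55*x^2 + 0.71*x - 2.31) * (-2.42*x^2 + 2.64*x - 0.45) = -3.751*x^4 + 2.3738*x^3 + 6.7671*x^2 - 6.4179*x + 1.0395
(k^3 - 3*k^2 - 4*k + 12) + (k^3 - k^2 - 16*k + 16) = 2*k^3 - 4*k^2 - 20*k + 28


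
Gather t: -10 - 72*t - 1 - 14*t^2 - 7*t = -14*t^2 - 79*t - 11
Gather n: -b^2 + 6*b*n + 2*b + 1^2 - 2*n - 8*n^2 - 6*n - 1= -b^2 + 2*b - 8*n^2 + n*(6*b - 8)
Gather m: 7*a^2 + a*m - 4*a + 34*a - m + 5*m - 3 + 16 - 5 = 7*a^2 + 30*a + m*(a + 4) + 8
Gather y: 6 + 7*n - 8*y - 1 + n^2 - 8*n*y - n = n^2 + 6*n + y*(-8*n - 8) + 5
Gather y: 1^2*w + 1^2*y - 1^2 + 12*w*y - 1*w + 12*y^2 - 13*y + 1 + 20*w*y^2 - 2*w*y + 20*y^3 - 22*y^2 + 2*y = 20*y^3 + y^2*(20*w - 10) + y*(10*w - 10)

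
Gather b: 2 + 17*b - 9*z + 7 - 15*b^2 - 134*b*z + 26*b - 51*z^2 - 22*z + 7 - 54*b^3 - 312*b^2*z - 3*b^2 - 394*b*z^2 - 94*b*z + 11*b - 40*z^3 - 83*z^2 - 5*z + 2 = -54*b^3 + b^2*(-312*z - 18) + b*(-394*z^2 - 228*z + 54) - 40*z^3 - 134*z^2 - 36*z + 18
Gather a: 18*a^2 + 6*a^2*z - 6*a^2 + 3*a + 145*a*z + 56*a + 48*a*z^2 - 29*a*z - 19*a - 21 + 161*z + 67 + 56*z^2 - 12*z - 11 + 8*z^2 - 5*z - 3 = a^2*(6*z + 12) + a*(48*z^2 + 116*z + 40) + 64*z^2 + 144*z + 32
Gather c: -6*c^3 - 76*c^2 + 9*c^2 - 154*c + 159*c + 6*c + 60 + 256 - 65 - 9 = -6*c^3 - 67*c^2 + 11*c + 242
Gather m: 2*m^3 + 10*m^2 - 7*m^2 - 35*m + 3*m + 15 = 2*m^3 + 3*m^2 - 32*m + 15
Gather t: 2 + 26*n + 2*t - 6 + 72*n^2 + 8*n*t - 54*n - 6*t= 72*n^2 - 28*n + t*(8*n - 4) - 4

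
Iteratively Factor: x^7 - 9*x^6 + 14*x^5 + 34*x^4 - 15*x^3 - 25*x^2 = (x - 5)*(x^6 - 4*x^5 - 6*x^4 + 4*x^3 + 5*x^2) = (x - 5)*(x + 1)*(x^5 - 5*x^4 - x^3 + 5*x^2) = (x - 5)^2*(x + 1)*(x^4 - x^2) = (x - 5)^2*(x - 1)*(x + 1)*(x^3 + x^2) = x*(x - 5)^2*(x - 1)*(x + 1)*(x^2 + x) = x*(x - 5)^2*(x - 1)*(x + 1)^2*(x)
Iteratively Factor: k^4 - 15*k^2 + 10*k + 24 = (k - 2)*(k^3 + 2*k^2 - 11*k - 12) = (k - 3)*(k - 2)*(k^2 + 5*k + 4) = (k - 3)*(k - 2)*(k + 1)*(k + 4)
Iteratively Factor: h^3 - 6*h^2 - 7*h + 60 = (h - 4)*(h^2 - 2*h - 15) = (h - 4)*(h + 3)*(h - 5)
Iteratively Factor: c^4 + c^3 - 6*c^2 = (c - 2)*(c^3 + 3*c^2) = c*(c - 2)*(c^2 + 3*c) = c*(c - 2)*(c + 3)*(c)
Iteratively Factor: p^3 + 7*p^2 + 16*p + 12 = (p + 2)*(p^2 + 5*p + 6) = (p + 2)*(p + 3)*(p + 2)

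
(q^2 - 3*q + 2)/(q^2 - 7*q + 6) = (q - 2)/(q - 6)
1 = 1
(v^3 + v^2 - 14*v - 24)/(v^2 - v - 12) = v + 2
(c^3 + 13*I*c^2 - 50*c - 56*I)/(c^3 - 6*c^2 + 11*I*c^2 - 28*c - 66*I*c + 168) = (c + 2*I)/(c - 6)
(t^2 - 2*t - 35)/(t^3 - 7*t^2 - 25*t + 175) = 1/(t - 5)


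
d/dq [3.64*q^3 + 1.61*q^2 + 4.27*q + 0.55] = 10.92*q^2 + 3.22*q + 4.27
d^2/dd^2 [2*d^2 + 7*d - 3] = 4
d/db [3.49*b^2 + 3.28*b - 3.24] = 6.98*b + 3.28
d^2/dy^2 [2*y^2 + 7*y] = 4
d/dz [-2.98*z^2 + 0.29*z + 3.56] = 0.29 - 5.96*z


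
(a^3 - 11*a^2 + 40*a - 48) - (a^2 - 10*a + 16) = a^3 - 12*a^2 + 50*a - 64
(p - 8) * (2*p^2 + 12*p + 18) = 2*p^3 - 4*p^2 - 78*p - 144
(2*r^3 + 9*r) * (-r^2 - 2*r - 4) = -2*r^5 - 4*r^4 - 17*r^3 - 18*r^2 - 36*r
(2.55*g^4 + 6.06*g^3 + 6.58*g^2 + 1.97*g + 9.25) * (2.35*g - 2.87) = 5.9925*g^5 + 6.9225*g^4 - 1.9292*g^3 - 14.2551*g^2 + 16.0836*g - 26.5475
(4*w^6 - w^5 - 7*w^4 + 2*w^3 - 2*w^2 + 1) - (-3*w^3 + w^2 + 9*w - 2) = 4*w^6 - w^5 - 7*w^4 + 5*w^3 - 3*w^2 - 9*w + 3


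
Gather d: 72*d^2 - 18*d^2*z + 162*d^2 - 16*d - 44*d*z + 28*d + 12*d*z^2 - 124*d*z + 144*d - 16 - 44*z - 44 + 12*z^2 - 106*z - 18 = d^2*(234 - 18*z) + d*(12*z^2 - 168*z + 156) + 12*z^2 - 150*z - 78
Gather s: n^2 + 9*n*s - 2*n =n^2 + 9*n*s - 2*n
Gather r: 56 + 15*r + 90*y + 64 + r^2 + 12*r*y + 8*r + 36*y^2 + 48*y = r^2 + r*(12*y + 23) + 36*y^2 + 138*y + 120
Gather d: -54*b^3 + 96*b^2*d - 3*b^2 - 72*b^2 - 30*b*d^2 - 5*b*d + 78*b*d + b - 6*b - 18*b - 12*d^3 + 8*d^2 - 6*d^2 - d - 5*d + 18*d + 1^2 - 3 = -54*b^3 - 75*b^2 - 23*b - 12*d^3 + d^2*(2 - 30*b) + d*(96*b^2 + 73*b + 12) - 2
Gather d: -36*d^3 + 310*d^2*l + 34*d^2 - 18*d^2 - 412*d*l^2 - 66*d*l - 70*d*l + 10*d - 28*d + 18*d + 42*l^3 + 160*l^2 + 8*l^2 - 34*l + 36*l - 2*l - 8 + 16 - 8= -36*d^3 + d^2*(310*l + 16) + d*(-412*l^2 - 136*l) + 42*l^3 + 168*l^2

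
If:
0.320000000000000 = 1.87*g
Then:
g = 0.17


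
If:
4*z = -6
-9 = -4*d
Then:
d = 9/4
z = -3/2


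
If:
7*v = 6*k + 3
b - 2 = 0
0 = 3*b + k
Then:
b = 2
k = -6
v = -33/7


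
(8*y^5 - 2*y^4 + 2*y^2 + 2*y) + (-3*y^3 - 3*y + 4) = 8*y^5 - 2*y^4 - 3*y^3 + 2*y^2 - y + 4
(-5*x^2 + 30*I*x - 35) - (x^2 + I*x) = -6*x^2 + 29*I*x - 35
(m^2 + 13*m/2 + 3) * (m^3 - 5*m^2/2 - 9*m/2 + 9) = m^5 + 4*m^4 - 71*m^3/4 - 111*m^2/4 + 45*m + 27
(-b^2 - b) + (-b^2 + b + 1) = 1 - 2*b^2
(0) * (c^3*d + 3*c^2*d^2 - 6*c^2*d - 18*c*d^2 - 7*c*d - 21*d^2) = 0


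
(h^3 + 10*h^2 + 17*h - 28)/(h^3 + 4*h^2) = 1 + 6/h - 7/h^2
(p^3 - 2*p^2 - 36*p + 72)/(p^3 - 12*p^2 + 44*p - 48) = (p + 6)/(p - 4)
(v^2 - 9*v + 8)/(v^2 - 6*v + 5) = (v - 8)/(v - 5)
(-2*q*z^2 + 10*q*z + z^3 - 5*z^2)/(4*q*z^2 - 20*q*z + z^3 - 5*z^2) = (-2*q + z)/(4*q + z)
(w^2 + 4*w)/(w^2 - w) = (w + 4)/(w - 1)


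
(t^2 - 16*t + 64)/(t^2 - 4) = (t^2 - 16*t + 64)/(t^2 - 4)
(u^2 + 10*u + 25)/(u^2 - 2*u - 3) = (u^2 + 10*u + 25)/(u^2 - 2*u - 3)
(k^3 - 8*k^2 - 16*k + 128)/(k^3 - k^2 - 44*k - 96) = (k - 4)/(k + 3)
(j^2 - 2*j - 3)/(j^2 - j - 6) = (j + 1)/(j + 2)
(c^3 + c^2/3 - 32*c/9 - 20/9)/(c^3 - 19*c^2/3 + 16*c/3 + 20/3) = (c + 5/3)/(c - 5)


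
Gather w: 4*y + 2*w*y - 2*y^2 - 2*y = 2*w*y - 2*y^2 + 2*y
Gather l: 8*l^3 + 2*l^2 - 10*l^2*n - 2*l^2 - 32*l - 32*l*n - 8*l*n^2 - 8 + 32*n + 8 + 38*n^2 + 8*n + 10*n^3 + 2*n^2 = 8*l^3 - 10*l^2*n + l*(-8*n^2 - 32*n - 32) + 10*n^3 + 40*n^2 + 40*n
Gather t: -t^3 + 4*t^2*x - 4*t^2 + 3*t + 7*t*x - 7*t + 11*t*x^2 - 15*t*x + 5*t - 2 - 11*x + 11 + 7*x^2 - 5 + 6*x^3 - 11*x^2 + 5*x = -t^3 + t^2*(4*x - 4) + t*(11*x^2 - 8*x + 1) + 6*x^3 - 4*x^2 - 6*x + 4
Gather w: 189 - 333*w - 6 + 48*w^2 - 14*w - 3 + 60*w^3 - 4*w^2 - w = 60*w^3 + 44*w^2 - 348*w + 180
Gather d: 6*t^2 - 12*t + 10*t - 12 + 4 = 6*t^2 - 2*t - 8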